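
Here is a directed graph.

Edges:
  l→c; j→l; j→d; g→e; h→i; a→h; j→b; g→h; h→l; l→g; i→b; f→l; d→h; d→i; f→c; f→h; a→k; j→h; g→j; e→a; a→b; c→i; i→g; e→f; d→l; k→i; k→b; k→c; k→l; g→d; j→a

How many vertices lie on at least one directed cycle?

11

A vertex is on a directed cycle iff it belongs to a strongly connected component of size ≥ 2 (or has a self-loop).
The vertices on cycles are {a, c, d, e, f, g, h, i, j, k, l} — 11 in total.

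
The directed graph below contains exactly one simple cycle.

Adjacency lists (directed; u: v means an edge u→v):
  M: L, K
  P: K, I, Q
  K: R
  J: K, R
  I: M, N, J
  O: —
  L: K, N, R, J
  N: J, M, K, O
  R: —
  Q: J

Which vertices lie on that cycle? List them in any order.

L, M, N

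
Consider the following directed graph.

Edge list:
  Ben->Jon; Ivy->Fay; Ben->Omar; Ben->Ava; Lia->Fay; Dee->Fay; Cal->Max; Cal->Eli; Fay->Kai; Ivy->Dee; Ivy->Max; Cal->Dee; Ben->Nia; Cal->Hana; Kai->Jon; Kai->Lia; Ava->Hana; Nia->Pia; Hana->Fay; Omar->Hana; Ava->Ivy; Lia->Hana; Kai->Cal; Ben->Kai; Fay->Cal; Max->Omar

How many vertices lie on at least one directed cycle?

8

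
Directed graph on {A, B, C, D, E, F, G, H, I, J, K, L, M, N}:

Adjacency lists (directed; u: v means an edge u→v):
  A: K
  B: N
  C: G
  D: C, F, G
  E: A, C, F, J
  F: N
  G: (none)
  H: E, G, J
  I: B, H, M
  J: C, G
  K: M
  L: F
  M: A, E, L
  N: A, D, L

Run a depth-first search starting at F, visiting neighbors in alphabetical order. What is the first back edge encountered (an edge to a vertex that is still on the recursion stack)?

M->A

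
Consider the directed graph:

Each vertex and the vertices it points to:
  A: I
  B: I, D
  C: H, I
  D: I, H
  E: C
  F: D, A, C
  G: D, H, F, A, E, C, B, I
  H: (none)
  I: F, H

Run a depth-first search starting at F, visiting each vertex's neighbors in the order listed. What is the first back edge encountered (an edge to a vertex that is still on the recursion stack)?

I->F

DFS from F (visiting each vertex's neighbors in the order listed); mark gray on enter, black on exit:
F gray
  D gray
    I gray
      I→F: F is gray → back edge
First back edge: I → F.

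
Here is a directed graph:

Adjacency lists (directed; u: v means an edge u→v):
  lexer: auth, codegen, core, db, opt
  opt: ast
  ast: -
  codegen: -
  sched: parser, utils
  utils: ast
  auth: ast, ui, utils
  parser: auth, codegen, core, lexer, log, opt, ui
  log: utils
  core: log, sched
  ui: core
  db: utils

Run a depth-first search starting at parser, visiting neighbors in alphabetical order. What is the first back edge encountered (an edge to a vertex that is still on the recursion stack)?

sched->parser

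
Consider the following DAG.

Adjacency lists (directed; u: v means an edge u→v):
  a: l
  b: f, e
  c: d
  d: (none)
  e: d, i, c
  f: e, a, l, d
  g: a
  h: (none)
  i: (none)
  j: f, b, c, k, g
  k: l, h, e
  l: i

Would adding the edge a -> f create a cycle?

Yes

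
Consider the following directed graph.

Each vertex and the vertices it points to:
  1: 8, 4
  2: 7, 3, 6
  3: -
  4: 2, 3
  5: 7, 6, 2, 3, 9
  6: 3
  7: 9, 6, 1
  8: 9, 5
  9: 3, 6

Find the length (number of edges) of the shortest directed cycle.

For each vertex v, BFS finds the shortest path from v back to v.
The shortest such closed walk is 7 → 1 → 8 → 5 → 7, length 4.

4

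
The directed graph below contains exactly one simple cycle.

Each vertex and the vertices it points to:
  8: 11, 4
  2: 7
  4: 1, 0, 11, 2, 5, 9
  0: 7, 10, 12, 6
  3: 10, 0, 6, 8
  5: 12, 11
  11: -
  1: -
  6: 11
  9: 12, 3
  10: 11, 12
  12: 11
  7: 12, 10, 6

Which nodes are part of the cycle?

3, 4, 8, 9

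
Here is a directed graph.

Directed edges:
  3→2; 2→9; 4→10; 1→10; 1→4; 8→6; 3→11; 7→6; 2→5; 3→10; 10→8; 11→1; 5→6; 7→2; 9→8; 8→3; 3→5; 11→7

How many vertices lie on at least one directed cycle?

9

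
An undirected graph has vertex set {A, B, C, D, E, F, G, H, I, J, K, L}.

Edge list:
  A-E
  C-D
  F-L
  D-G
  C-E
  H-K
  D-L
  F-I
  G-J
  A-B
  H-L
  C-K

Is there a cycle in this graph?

DFS, tracking each vertex's parent; an edge to a visited non-parent vertex closes a cycle.
Start from A:
visit A (parent –)
  visit B (parent A)
    B–A: parent, skip
  visit E (parent A)
    E–A: parent, skip
    visit C (parent E)
      C–E: parent, skip
      visit D (parent C)
        visit G (parent D)
          visit J (parent G)
            J–G: parent, skip
          G–D: parent, skip
        visit L (parent D)
          visit F (parent L)
            F–L: parent, skip
            visit I (parent F)
              I–F: parent, skip
          visit H (parent L)
            H–L: parent, skip
            visit K (parent H)
              K–H: parent, skip
              K–C: C visited and ≠ parent → cycle
Cycle: C – D – L – H – K – C.

Yes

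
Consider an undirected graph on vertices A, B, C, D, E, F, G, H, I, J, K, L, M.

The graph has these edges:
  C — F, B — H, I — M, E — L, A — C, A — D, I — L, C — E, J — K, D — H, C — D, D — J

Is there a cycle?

DFS, tracking each vertex's parent; an edge to a visited non-parent vertex closes a cycle.
Start from D:
visit D (parent –)
  visit H (parent D)
    H–D: parent, skip
    visit B (parent H)
      B–H: parent, skip
  visit A (parent D)
    visit C (parent A)
      visit E (parent C)
        visit L (parent E)
          L–E: parent, skip
          visit I (parent L)
            I–L: parent, skip
            visit M (parent I)
              M–I: parent, skip
        E–C: parent, skip
      C–D: D visited and ≠ parent → cycle
Cycle: D – A – C – D.

Yes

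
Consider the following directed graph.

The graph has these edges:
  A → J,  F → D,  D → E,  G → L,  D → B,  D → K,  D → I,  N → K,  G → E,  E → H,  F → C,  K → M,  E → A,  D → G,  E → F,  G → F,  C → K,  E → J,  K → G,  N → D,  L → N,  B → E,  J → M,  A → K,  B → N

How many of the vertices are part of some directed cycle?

A vertex is on a directed cycle iff it belongs to a strongly connected component of size ≥ 2 (or has a self-loop).
The vertices on cycles are {A, B, C, D, E, F, G, K, L, N} — 10 in total.

10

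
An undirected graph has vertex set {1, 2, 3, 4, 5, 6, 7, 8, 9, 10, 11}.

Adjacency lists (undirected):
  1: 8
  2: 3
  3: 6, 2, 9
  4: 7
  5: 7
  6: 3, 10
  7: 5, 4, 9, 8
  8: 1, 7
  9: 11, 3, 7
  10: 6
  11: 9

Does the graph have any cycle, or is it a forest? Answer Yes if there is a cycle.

DFS, tracking each vertex's parent; an edge to a visited non-parent vertex closes a cycle.
Start from 11:
visit 11 (parent –)
  visit 9 (parent 11)
    9–11: parent, skip
    visit 3 (parent 9)
      visit 6 (parent 3)
        6–3: parent, skip
        visit 10 (parent 6)
          10–6: parent, skip
      visit 2 (parent 3)
        2–3: parent, skip
      3–9: parent, skip
    visit 7 (parent 9)
      visit 5 (parent 7)
        5–7: parent, skip
      visit 4 (parent 7)
        4–7: parent, skip
      7–9: parent, skip
      visit 8 (parent 7)
        visit 1 (parent 8)
          1–8: parent, skip
        8–7: parent, skip
No non-parent visited neighbor found — the graph is a forest.

No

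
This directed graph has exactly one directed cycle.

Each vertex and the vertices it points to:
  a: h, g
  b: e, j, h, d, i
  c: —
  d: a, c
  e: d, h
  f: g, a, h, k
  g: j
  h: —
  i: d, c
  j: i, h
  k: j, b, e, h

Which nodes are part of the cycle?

DFS with gray/black marking from g:
g gray
  j gray
    i gray
      d gray
        a gray
          h gray
          h black
          a→g: g is gray → back edge
Back edge closes the cycle g → j → i → d → a → g; its vertices are {a, d, g, i, j}.

a, d, g, i, j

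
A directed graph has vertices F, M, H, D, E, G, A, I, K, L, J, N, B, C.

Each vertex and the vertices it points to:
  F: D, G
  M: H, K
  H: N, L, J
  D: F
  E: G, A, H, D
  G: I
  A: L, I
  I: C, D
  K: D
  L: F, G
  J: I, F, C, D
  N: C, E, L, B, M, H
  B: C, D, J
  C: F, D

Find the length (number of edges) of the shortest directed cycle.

2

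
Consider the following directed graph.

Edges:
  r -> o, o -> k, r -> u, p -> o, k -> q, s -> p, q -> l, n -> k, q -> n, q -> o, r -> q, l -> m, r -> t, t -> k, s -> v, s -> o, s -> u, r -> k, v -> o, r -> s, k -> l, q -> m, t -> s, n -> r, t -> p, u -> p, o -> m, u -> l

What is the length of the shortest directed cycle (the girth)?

For each vertex v, BFS finds the shortest path from v back to v.
The shortest such closed walk is r → q → n → r, length 3.

3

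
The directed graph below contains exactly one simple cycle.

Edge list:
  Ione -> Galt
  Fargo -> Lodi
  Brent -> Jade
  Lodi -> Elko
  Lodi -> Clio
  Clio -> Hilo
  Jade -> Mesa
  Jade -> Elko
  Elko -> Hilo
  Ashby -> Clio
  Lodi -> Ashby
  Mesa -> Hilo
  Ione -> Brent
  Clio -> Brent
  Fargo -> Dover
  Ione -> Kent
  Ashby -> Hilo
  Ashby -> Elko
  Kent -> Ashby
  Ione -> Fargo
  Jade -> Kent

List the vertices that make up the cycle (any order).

Clio, Jade, Kent, Ashby, Brent

DFS with gray/black marking from Brent:
Brent gray
  Jade gray
    Elko gray
      Hilo gray
      Hilo black
    Elko black
    Kent gray
      Ashby gray
        Clio gray
          Clio→Brent: Brent is gray → back edge
Back edge closes the cycle Brent → Jade → Kent → Ashby → Clio → Brent; its vertices are {Clio, Jade, Kent, Ashby, Brent}.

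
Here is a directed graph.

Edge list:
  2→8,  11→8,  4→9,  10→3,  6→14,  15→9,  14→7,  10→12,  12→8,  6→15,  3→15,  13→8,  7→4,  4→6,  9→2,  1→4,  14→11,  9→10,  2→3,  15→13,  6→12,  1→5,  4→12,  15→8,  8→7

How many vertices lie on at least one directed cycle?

A vertex is on a directed cycle iff it belongs to a strongly connected component of size ≥ 2 (or has a self-loop).
The vertices on cycles are {2, 3, 4, 6, 7, 8, 9, 10, 11, 12, 13, 14, 15} — 13 in total.

13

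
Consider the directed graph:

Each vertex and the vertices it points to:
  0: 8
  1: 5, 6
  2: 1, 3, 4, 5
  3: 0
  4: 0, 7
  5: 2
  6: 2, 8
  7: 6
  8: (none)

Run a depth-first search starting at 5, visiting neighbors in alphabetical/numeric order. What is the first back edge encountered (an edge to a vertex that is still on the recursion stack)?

DFS from 5 (visiting neighbors in alphabetical/numeric order); mark gray on enter, black on exit:
5 gray
  2 gray
    1 gray
      1→5: 5 is gray → back edge
First back edge: 1 → 5.

1->5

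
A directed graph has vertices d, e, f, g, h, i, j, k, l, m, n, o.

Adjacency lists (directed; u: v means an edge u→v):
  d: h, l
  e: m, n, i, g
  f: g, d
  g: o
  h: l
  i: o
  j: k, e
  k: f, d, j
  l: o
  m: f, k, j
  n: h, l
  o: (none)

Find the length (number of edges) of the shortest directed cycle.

2

For each vertex v, BFS finds the shortest path from v back to v.
The shortest such closed walk is j → k → j, length 2.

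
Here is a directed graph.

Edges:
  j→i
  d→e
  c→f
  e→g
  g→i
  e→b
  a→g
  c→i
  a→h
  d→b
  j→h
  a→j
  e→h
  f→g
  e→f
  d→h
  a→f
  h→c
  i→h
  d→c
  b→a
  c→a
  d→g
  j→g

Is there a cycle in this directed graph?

Yes

DFS with white/gray/black marking, starting from g:
g gray
  i gray
    h gray
      c gray
        f gray
          f→g: g is gray → back edge
Back edge found, so a cycle exists: g → i → h → c → f → g.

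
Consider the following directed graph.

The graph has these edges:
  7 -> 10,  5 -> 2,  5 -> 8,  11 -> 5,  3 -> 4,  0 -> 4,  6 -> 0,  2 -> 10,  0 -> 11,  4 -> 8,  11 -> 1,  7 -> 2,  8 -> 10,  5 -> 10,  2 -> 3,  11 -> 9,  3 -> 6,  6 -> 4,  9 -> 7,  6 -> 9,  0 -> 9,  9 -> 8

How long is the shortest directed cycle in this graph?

5

For each vertex v, BFS finds the shortest path from v back to v.
The shortest such closed walk is 3 → 6 → 9 → 7 → 2 → 3, length 5.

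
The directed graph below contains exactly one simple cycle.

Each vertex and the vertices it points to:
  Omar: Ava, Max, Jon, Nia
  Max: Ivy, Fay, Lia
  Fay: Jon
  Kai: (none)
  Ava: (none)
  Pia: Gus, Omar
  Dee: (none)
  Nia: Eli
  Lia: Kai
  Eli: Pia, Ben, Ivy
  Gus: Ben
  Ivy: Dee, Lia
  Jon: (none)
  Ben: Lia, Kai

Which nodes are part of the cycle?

DFS with gray/black marking from Omar:
Omar gray
  Ava gray
  Ava black
  Max gray
    Ivy gray
      Dee gray
      Dee black
      Lia gray
        Kai gray
        Kai black
      Lia black
    Ivy black
    Fay gray
      Jon gray
      Jon black
    Fay black
    Max→Lia: Lia black — skip
  Max black
  Omar→Jon: Jon black — skip
  Nia gray
    Eli gray
      Pia gray
        Gus gray
          Ben gray
            Ben→Lia: Lia black — skip
            Ben→Kai: Kai black — skip
          Ben black
        Gus black
        Pia→Omar: Omar is gray → back edge
Back edge closes the cycle Omar → Nia → Eli → Pia → Omar; its vertices are {Eli, Nia, Pia, Omar}.

Eli, Nia, Pia, Omar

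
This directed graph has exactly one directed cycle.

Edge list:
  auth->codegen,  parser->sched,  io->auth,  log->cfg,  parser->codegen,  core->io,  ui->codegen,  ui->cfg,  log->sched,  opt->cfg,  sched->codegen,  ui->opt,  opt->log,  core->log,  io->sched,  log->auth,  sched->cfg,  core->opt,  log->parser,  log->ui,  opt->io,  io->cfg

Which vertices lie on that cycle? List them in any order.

DFS with gray/black marking from opt:
opt gray
  log gray
    sched gray
      codegen gray
      codegen black
      cfg gray
      cfg black
    sched black
    parser gray
      parser→sched: sched black — skip
      parser→codegen: codegen black — skip
    parser black
    ui gray
      ui→cfg: cfg black — skip
      ui→codegen: codegen black — skip
      ui→opt: opt is gray → back edge
Back edge closes the cycle opt → log → ui → opt; its vertices are {ui, log, opt}.

ui, log, opt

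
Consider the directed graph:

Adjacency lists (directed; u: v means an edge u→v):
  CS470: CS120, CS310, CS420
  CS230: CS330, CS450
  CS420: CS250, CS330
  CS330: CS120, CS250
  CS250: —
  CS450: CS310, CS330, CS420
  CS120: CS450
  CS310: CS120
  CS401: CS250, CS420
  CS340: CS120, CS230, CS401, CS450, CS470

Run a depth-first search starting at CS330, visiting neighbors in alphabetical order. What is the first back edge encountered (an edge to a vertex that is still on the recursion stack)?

DFS from CS330 (visiting neighbors in alphabetical order); mark gray on enter, black on exit:
CS330 gray
  CS120 gray
    CS450 gray
      CS310 gray
        CS310→CS120: CS120 is gray → back edge
First back edge: CS310 → CS120.

CS310→CS120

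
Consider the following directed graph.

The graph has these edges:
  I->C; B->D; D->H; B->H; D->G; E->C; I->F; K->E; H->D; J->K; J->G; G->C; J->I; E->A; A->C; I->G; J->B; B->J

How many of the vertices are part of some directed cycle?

4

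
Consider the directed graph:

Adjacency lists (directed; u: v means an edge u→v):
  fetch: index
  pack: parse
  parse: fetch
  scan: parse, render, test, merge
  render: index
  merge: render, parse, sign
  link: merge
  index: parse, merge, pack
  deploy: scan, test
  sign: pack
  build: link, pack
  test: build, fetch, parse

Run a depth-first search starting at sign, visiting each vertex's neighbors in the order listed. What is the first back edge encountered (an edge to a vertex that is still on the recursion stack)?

DFS from sign (visiting each vertex's neighbors in the order listed); mark gray on enter, black on exit:
sign gray
  pack gray
    parse gray
      fetch gray
        index gray
          index→parse: parse is gray → back edge
First back edge: index → parse.

index→parse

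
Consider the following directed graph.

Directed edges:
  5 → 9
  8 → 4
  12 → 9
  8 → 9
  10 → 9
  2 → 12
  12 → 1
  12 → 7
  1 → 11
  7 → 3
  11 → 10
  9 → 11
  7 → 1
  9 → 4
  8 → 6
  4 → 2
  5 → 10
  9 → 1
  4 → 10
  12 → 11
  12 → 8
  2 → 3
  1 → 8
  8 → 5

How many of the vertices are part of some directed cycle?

10

A vertex is on a directed cycle iff it belongs to a strongly connected component of size ≥ 2 (or has a self-loop).
The vertices on cycles are {1, 2, 4, 5, 7, 8, 9, 10, 11, 12} — 10 in total.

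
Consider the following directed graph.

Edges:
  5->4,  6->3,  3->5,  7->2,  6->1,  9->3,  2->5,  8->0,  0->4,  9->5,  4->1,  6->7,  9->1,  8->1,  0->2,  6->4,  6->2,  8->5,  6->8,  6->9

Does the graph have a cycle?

No

DFS with white/gray/black marking, starting from 1:
1 gray
1 black
0 gray
  4 gray
    4→1: 1 black — skip
  4 black
  2 gray
    5 gray
      5→4: 4 black — skip
    5 black
  2 black
0 black
3 gray
  3→5: 5 black — skip
3 black
6 gray
  9 gray
    9→1: 1 black — skip
    9→3: 3 black — skip
    9→5: 5 black — skip
  9 black
  7 gray
    7→2: 2 black — skip
  7 black
  6→4: 4 black — skip
  8 gray
    8→0: 0 black — skip
    8→5: 5 black — skip
    8→1: 1 black — skip
  8 black
  6→2: 2 black — skip
  6→3: 3 black — skip
  6→1: 1 black — skip
6 black
Every edge goes to a white or black vertex — no back edge, so the graph is acyclic.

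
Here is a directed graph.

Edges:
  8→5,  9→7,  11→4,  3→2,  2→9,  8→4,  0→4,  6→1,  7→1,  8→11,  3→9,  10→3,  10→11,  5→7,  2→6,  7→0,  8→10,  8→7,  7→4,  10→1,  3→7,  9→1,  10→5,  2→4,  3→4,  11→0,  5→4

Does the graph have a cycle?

DFS with white/gray/black marking, starting from 8:
8 gray
  4 gray
  4 black
  11 gray
    11→4: 4 black — skip
    0 gray
      0→4: 4 black — skip
    0 black
  11 black
  7 gray
    1 gray
    1 black
    7→0: 0 black — skip
    7→4: 4 black — skip
  7 black
  10 gray
    5 gray
      5→4: 4 black — skip
      5→7: 7 black — skip
    5 black
    10→1: 1 black — skip
    3 gray
      3→4: 4 black — skip
      9 gray
        9→1: 1 black — skip
        9→7: 7 black — skip
      9 black
      3→7: 7 black — skip
      2 gray
        2→9: 9 black — skip
        6 gray
          6→1: 1 black — skip
        6 black
        2→4: 4 black — skip
      2 black
    3 black
    10→11: 11 black — skip
  10 black
  8→5: 5 black — skip
8 black
Every edge goes to a white or black vertex — no back edge, so the graph is acyclic.

No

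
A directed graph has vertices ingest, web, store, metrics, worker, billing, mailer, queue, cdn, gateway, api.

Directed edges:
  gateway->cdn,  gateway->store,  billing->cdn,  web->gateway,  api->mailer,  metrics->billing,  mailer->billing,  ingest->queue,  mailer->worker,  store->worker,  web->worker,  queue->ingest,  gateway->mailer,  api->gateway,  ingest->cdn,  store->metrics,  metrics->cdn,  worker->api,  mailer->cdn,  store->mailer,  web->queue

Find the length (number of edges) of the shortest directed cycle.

For each vertex v, BFS finds the shortest path from v back to v.
The shortest such closed walk is queue → ingest → queue, length 2.

2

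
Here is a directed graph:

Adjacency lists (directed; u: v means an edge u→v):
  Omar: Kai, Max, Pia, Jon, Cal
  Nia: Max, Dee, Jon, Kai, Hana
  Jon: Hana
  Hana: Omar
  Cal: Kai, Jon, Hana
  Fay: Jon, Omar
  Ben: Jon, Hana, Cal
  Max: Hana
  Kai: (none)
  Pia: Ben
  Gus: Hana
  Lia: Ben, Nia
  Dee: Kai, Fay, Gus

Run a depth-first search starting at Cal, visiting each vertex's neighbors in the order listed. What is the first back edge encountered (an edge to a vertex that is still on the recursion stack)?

DFS from Cal (visiting each vertex's neighbors in the order listed); mark gray on enter, black on exit:
Cal gray
  Kai gray
  Kai black
  Jon gray
    Hana gray
      Omar gray
        Omar→Kai: Kai black — skip
        Max gray
          Max→Hana: Hana is gray → back edge
First back edge: Max → Hana.

Max->Hana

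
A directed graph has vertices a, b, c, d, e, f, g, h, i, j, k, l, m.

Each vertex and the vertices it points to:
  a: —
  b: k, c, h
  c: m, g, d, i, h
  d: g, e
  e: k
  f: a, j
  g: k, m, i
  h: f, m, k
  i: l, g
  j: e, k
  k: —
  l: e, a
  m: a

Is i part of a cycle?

i is on a cycle iff i can reach itself via ≥1 edge.
i → g → i — yes.

Yes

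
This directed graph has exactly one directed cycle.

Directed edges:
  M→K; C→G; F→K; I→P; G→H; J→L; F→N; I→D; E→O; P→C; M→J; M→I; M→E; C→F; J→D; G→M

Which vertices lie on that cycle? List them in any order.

C, G, I, M, P

DFS with gray/black marking from C:
C gray
  G gray
    M gray
      E gray
        O gray
        O black
      E black
      K gray
      K black
      I gray
        P gray
          P→C: C is gray → back edge
Back edge closes the cycle C → G → M → I → P → C; its vertices are {C, G, I, M, P}.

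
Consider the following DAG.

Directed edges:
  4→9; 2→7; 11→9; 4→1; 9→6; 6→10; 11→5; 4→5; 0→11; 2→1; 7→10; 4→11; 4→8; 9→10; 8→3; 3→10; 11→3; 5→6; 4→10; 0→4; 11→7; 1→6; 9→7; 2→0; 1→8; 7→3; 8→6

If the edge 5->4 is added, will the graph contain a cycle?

Yes

Adding 5→4 creates a cycle iff 4 can already reach 5.
Path from 4: 4 → 5.
So 4 → … → 5 → 4 is a cycle.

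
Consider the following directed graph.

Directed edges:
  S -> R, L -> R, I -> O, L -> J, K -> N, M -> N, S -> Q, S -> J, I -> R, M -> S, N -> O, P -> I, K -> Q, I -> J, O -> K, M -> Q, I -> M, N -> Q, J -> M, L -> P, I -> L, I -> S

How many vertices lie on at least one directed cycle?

A vertex is on a directed cycle iff it belongs to a strongly connected component of size ≥ 2 (or has a self-loop).
The vertices on cycles are {I, J, K, L, M, N, O, P, S} — 9 in total.

9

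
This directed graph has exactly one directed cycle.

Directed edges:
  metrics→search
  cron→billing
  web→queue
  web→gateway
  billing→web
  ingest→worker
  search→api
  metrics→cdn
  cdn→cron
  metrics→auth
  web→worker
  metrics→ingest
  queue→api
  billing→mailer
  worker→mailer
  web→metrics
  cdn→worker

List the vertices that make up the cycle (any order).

cdn, web, cron, billing, metrics

DFS with gray/black marking from billing:
billing gray
  mailer gray
  mailer black
  web gray
    metrics gray
      ingest gray
        worker gray
          worker→mailer: mailer black — skip
        worker black
      ingest black
      search gray
        api gray
        api black
      search black
      auth gray
      auth black
      cdn gray
        cdn→worker: worker black — skip
        cron gray
          cron→billing: billing is gray → back edge
Back edge closes the cycle billing → web → metrics → cdn → cron → billing; its vertices are {cdn, web, cron, billing, metrics}.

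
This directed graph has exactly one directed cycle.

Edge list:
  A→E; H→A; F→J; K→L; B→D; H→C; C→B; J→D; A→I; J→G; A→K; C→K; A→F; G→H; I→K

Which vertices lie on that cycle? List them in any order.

DFS with gray/black marking from H:
H gray
  A gray
    F gray
      J gray
        G gray
          G→H: H is gray → back edge
Back edge closes the cycle H → A → F → J → G → H; its vertices are {A, F, G, H, J}.

A, F, G, H, J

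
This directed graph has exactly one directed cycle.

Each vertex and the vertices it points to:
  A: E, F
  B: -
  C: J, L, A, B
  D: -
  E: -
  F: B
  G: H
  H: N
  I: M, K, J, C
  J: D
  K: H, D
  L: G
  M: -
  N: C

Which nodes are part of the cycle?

DFS with gray/black marking from C:
C gray
  J gray
    D gray
    D black
  J black
  L gray
    G gray
      H gray
        N gray
          N→C: C is gray → back edge
Back edge closes the cycle C → L → G → H → N → C; its vertices are {C, G, H, L, N}.

C, G, H, L, N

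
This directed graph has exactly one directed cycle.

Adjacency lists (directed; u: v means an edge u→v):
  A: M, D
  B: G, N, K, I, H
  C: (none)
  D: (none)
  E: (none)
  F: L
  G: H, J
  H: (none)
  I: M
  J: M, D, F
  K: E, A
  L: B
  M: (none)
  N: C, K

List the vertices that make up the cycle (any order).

DFS with gray/black marking from L:
L gray
  B gray
    G gray
      H gray
      H black
      J gray
        M gray
        M black
        D gray
        D black
        F gray
          F→L: L is gray → back edge
Back edge closes the cycle L → B → G → J → F → L; its vertices are {B, F, G, J, L}.

B, F, G, J, L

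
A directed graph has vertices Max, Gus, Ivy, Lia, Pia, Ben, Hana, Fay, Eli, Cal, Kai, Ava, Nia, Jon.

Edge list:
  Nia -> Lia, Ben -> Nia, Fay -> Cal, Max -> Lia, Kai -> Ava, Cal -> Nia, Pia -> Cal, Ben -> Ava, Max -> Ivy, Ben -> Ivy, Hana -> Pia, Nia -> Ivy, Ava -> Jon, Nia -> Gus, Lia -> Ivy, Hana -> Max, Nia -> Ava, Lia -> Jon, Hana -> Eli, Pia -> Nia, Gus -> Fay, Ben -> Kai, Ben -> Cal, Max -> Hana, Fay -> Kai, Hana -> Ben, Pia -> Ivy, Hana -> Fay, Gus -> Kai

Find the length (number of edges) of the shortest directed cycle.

2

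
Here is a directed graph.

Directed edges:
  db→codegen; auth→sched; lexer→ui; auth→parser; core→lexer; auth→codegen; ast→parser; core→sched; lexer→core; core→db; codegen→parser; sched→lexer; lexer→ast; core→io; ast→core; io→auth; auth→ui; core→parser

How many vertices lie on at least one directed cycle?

A vertex is on a directed cycle iff it belongs to a strongly connected component of size ≥ 2 (or has a self-loop).
The vertices on cycles are {io, ast, auth, core, lexer, sched} — 6 in total.

6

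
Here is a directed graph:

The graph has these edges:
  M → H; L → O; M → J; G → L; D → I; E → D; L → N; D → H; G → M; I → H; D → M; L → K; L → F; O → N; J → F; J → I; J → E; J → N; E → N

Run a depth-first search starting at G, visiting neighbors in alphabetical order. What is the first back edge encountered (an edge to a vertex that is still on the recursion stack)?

D→M

DFS from G (visiting neighbors in alphabetical order); mark gray on enter, black on exit:
G gray
  L gray
    F gray
    F black
    K gray
    K black
    N gray
    N black
    O gray
      O→N: N black — skip
    O black
  L black
  M gray
    H gray
    H black
    J gray
      E gray
        D gray
          D→H: H black — skip
          I gray
            I→H: H black — skip
          I black
          D→M: M is gray → back edge
First back edge: D → M.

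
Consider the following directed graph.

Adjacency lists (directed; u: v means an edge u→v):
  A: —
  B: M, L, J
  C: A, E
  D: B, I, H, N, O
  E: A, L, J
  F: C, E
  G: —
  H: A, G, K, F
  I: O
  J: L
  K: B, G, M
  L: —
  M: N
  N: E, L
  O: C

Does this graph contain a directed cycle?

DFS with white/gray/black marking, starting from E:
E gray
  A gray
  A black
  L gray
  L black
  J gray
    J→L: L black — skip
  J black
E black
B gray
  M gray
    N gray
      N→E: E black — skip
      N→L: L black — skip
    N black
  M black
  B→L: L black — skip
  B→J: J black — skip
B black
C gray
  C→A: A black — skip
  C→E: E black — skip
C black
D gray
  D→B: B black — skip
  I gray
    O gray
      O→C: C black — skip
    O black
  I black
  H gray
    H→A: A black — skip
    G gray
    G black
    K gray
      K→B: B black — skip
      K→G: G black — skip
      K→M: M black — skip
    K black
    F gray
      F→C: C black — skip
      F→E: E black — skip
    F black
  H black
  D→N: N black — skip
  D→O: O black — skip
D black
Every edge goes to a white or black vertex — no back edge, so the graph is acyclic.

No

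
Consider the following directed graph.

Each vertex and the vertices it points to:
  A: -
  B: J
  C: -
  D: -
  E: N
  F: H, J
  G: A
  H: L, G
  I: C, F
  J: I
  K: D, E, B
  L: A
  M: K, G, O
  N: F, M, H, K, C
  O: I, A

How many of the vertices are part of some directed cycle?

7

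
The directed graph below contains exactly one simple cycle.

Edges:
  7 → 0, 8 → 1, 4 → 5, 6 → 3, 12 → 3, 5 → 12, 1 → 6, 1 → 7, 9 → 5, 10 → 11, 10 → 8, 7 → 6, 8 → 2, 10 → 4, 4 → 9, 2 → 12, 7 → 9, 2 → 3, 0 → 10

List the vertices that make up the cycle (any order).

DFS with gray/black marking from 0:
0 gray
  10 gray
    8 gray
      1 gray
        7 gray
          6 gray
            3 gray
            3 black
          6 black
          9 gray
            5 gray
              12 gray
                12→3: 3 black — skip
              12 black
            5 black
          9 black
          7→0: 0 is gray → back edge
Back edge closes the cycle 0 → 10 → 8 → 1 → 7 → 0; its vertices are {0, 1, 7, 8, 10}.

0, 1, 7, 8, 10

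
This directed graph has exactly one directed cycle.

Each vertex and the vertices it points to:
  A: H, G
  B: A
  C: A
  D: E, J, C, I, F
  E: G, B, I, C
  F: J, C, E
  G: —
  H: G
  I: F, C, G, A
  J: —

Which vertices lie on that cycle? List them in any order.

E, F, I

DFS with gray/black marking from F:
F gray
  J gray
  J black
  C gray
    A gray
      H gray
        G gray
        G black
      H black
      A→G: G black — skip
    A black
  C black
  E gray
    E→G: G black — skip
    B gray
      B→A: A black — skip
    B black
    I gray
      I→F: F is gray → back edge
Back edge closes the cycle F → E → I → F; its vertices are {E, F, I}.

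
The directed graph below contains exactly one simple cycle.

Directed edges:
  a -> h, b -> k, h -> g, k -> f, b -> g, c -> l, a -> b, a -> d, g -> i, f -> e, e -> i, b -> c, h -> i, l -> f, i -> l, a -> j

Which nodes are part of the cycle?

e, f, i, l

DFS with gray/black marking from l:
l gray
  f gray
    e gray
      i gray
        i→l: l is gray → back edge
Back edge closes the cycle l → f → e → i → l; its vertices are {e, f, i, l}.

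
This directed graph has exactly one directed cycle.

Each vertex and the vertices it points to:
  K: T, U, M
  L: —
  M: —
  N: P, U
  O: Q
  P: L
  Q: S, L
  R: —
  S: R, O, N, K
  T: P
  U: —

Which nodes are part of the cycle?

DFS with gray/black marking from S:
S gray
  R gray
  R black
  O gray
    Q gray
      Q→S: S is gray → back edge
Back edge closes the cycle S → O → Q → S; its vertices are {O, Q, S}.

O, Q, S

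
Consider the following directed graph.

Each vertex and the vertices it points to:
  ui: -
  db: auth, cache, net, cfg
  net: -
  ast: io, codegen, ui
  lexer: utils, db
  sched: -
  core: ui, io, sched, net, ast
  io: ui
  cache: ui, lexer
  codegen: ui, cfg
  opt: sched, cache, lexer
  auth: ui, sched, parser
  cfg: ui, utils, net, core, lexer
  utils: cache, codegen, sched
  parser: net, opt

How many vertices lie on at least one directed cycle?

11

A vertex is on a directed cycle iff it belongs to a strongly connected component of size ≥ 2 (or has a self-loop).
The vertices on cycles are {db, ast, cfg, opt, auth, core, cache, lexer, utils, parser, codegen} — 11 in total.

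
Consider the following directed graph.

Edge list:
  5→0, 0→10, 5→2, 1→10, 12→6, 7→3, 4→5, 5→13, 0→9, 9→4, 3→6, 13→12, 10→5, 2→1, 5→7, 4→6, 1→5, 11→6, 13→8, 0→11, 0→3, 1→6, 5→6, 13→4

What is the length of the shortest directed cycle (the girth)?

For each vertex v, BFS finds the shortest path from v back to v.
The shortest such closed walk is 5 → 13 → 4 → 5, length 3.

3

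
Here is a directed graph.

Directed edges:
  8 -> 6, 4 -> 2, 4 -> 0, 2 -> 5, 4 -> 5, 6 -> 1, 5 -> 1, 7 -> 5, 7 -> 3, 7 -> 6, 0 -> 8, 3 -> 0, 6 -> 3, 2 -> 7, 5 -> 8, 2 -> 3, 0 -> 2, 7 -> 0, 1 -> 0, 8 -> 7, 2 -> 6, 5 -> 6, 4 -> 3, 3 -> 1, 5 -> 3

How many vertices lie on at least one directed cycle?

8

A vertex is on a directed cycle iff it belongs to a strongly connected component of size ≥ 2 (or has a self-loop).
The vertices on cycles are {0, 1, 2, 3, 5, 6, 7, 8} — 8 in total.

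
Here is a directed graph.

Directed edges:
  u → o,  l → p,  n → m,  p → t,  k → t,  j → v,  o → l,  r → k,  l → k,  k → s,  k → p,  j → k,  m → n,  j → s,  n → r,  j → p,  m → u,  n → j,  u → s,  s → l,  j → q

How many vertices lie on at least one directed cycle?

5

A vertex is on a directed cycle iff it belongs to a strongly connected component of size ≥ 2 (or has a self-loop).
The vertices on cycles are {k, l, m, n, s} — 5 in total.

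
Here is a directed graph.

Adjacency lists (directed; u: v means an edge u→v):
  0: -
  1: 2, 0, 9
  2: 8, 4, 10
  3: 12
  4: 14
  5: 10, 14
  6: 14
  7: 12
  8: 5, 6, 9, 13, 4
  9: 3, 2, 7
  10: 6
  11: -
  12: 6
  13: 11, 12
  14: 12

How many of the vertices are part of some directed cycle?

6

A vertex is on a directed cycle iff it belongs to a strongly connected component of size ≥ 2 (or has a self-loop).
The vertices on cycles are {2, 6, 8, 9, 12, 14} — 6 in total.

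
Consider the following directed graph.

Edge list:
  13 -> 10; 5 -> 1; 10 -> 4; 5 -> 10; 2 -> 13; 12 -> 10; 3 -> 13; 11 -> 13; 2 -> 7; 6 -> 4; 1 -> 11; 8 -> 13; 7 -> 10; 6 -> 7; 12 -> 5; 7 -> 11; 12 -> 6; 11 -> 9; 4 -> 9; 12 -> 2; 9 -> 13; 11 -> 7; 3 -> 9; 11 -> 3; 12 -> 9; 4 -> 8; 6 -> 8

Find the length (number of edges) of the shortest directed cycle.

For each vertex v, BFS finds the shortest path from v back to v.
The shortest such closed walk is 11 → 7 → 11, length 2.

2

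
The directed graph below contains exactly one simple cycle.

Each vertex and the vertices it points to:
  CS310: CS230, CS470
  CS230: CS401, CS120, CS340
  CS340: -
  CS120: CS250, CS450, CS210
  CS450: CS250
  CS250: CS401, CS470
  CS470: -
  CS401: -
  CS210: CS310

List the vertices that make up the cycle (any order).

DFS with gray/black marking from CS310:
CS310 gray
  CS230 gray
    CS401 gray
    CS401 black
    CS120 gray
      CS250 gray
        CS250→CS401: CS401 black — skip
        CS470 gray
        CS470 black
      CS250 black
      CS450 gray
        CS450→CS250: CS250 black — skip
      CS450 black
      CS210 gray
        CS210→CS310: CS310 is gray → back edge
Back edge closes the cycle CS310 → CS230 → CS120 → CS210 → CS310; its vertices are {CS120, CS210, CS230, CS310}.

CS120, CS210, CS230, CS310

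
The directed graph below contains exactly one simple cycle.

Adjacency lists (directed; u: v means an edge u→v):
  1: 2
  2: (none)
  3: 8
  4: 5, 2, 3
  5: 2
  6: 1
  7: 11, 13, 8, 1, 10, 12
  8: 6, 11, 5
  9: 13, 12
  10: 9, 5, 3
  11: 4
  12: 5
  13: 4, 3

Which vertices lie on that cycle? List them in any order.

DFS with gray/black marking from 8:
8 gray
  6 gray
    1 gray
      2 gray
      2 black
    1 black
  6 black
  11 gray
    4 gray
      5 gray
        5→2: 2 black — skip
      5 black
      4→2: 2 black — skip
      3 gray
        3→8: 8 is gray → back edge
Back edge closes the cycle 8 → 11 → 4 → 3 → 8; its vertices are {3, 4, 8, 11}.

3, 4, 8, 11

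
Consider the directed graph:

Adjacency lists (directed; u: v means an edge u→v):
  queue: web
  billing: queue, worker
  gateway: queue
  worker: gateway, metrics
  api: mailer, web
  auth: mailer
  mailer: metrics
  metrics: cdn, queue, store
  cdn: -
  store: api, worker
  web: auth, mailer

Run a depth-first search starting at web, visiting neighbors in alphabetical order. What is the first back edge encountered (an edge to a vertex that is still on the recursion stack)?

DFS from web (visiting neighbors in alphabetical order); mark gray on enter, black on exit:
web gray
  auth gray
    mailer gray
      metrics gray
        cdn gray
        cdn black
        queue gray
          queue→web: web is gray → back edge
First back edge: queue → web.

queue->web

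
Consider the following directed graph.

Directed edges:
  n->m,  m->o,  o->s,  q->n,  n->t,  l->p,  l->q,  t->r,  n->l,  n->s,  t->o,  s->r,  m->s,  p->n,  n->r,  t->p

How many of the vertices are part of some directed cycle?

5

A vertex is on a directed cycle iff it belongs to a strongly connected component of size ≥ 2 (or has a self-loop).
The vertices on cycles are {l, n, p, q, t} — 5 in total.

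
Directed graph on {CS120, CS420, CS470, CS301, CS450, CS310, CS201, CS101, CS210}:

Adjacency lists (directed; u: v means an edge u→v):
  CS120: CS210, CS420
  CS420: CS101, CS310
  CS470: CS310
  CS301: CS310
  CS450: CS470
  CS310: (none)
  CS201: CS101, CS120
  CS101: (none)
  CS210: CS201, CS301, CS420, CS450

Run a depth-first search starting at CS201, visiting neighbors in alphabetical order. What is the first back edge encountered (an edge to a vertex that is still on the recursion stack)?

DFS from CS201 (visiting neighbors in alphabetical order); mark gray on enter, black on exit:
CS201 gray
  CS101 gray
  CS101 black
  CS120 gray
    CS210 gray
      CS210→CS201: CS201 is gray → back edge
First back edge: CS210 → CS201.

CS210->CS201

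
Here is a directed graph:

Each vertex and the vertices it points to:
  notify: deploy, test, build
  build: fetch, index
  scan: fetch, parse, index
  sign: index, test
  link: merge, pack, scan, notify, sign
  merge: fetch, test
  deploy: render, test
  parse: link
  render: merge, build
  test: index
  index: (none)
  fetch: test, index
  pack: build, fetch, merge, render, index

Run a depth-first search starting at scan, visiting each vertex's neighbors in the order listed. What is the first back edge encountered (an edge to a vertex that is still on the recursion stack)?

DFS from scan (visiting each vertex's neighbors in the order listed); mark gray on enter, black on exit:
scan gray
  fetch gray
    test gray
      index gray
      index black
    test black
    fetch→index: index black — skip
  fetch black
  parse gray
    link gray
      merge gray
        merge→fetch: fetch black — skip
        merge→test: test black — skip
      merge black
      pack gray
        build gray
          build→fetch: fetch black — skip
          build→index: index black — skip
        build black
        pack→fetch: fetch black — skip
        pack→merge: merge black — skip
        render gray
          render→merge: merge black — skip
          render→build: build black — skip
        render black
        pack→index: index black — skip
      pack black
      link→scan: scan is gray → back edge
First back edge: link → scan.

link->scan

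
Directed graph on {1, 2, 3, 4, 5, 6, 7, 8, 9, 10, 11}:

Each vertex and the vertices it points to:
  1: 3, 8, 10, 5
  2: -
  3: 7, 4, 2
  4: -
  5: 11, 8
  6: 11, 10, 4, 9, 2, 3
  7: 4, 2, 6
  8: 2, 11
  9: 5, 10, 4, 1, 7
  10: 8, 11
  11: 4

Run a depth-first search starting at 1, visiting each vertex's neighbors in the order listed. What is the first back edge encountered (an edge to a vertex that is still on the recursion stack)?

9->1

DFS from 1 (visiting each vertex's neighbors in the order listed); mark gray on enter, black on exit:
1 gray
  3 gray
    7 gray
      4 gray
      4 black
      2 gray
      2 black
      6 gray
        11 gray
          11→4: 4 black — skip
        11 black
        10 gray
          8 gray
            8→2: 2 black — skip
            8→11: 11 black — skip
          8 black
          10→11: 11 black — skip
        10 black
        6→4: 4 black — skip
        9 gray
          5 gray
            5→11: 11 black — skip
            5→8: 8 black — skip
          5 black
          9→10: 10 black — skip
          9→4: 4 black — skip
          9→1: 1 is gray → back edge
First back edge: 9 → 1.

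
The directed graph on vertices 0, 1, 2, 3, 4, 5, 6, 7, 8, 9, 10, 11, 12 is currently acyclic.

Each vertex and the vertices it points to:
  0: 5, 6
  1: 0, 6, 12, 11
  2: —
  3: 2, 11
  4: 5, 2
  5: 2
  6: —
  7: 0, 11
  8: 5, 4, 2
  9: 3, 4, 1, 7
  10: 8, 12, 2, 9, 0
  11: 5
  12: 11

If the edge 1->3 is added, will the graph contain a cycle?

No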